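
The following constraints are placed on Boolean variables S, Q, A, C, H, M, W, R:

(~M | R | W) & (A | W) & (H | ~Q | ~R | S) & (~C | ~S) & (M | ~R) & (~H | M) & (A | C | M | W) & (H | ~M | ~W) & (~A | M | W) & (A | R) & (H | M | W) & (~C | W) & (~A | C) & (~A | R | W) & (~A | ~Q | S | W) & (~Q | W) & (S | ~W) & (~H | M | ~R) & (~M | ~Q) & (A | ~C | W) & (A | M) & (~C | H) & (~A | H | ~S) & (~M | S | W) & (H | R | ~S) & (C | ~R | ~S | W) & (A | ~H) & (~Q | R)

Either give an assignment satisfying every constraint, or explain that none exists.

No satisfying assignment exists.

Case A = True:
  (~A | C) forces C = True.
  (~C | ~S) forces S = False.
  (~C | W) forces W = True.
  Clause (S | ~W) is falsified — contradiction.
Case A = False:
  (A | W) forces W = True.
  (A | R) forces R = True.
  (M | ~R) forces M = True.
  (H | ~M | ~W) forces H = True.
  Clause (A | ~H) is falsified — contradiction.
Both cases fail, so the formula is unsatisfiable.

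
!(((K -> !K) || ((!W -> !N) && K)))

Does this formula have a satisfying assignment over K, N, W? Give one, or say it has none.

K = True; N = True; W = False

  !(((K -> !K) || ((!W -> !N) && K))) = True
    (K -> !K) || ((!W -> !N) && K) = False
      K -> !K = False
        !K = False
      (!W -> !N) && K = False
        !W -> !N = False
          !W = True
          !N = False
The formula evaluates to True.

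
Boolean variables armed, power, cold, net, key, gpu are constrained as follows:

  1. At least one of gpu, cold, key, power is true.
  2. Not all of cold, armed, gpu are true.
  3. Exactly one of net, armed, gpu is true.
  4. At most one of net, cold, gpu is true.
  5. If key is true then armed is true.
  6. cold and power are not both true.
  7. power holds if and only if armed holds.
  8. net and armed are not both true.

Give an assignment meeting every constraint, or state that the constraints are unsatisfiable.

armed = False, power = False, cold = False, net = False, key = False, gpu = True

  (1) {gpu, cold, key, power}: 1 true — at least one ✓
  (2) {cold, armed, gpu}: 1/3 true — not all ✓
  (3) {net, armed, gpu}: 1 true — exactly one ✓
  (4) {net, cold, gpu}: 1 true — at most one ✓
  (5) key=F ⇒ armed: vacuous ✓
  (6) cold=F, power=F — not both ✓
  (7) power=F, armed=F — same ✓
  (8) net=F, armed=F — not both ✓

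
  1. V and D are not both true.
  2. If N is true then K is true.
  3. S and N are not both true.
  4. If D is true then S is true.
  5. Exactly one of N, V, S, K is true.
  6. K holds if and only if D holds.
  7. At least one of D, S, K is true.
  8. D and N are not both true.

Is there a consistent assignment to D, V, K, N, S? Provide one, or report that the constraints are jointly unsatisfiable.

D = False; V = False; K = False; N = False; S = True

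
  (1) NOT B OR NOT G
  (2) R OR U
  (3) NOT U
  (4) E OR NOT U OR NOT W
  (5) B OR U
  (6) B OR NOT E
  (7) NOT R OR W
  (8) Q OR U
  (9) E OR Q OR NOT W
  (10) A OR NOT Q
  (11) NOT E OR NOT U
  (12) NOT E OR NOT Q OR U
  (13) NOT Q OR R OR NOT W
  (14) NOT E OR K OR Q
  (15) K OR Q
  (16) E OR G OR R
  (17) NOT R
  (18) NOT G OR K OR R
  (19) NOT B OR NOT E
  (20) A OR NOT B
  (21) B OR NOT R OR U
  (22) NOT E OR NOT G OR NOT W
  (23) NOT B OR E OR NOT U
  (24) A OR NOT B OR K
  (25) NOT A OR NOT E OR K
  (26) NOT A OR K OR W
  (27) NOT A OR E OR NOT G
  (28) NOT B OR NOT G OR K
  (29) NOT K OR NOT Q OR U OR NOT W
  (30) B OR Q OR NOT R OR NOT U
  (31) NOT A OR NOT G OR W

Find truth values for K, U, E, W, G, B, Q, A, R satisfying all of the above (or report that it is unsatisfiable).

The formula is unsatisfiable.

Case U = True:
  Clause (NOT U) is falsified — contradiction.
Case U = False:
  (R OR U) forces R = True.
  Clause (NOT R) is falsified — contradiction.
Both cases fail, so the formula is unsatisfiable.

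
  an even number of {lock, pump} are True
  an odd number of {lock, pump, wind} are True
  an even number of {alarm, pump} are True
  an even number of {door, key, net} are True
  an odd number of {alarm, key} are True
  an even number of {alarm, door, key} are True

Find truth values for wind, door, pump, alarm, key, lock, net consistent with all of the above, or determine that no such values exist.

wind: True, door: True, pump: False, alarm: False, key: True, lock: False, net: False

{lock, pump}: 0 true → even ✓
{lock, pump, wind}: 1 true → odd ✓
{alarm, pump}: 0 true → even ✓
{door, key, net}: 2 true → even ✓
{alarm, key}: 1 true → odd ✓
{alarm, door, key}: 2 true → even ✓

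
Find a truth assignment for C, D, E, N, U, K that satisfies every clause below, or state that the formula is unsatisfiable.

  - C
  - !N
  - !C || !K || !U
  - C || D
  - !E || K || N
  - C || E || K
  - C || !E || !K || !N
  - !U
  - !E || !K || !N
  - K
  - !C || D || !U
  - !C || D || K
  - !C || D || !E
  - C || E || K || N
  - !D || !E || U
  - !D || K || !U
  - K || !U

C = True, D = True, E = False, N = False, U = False, K = True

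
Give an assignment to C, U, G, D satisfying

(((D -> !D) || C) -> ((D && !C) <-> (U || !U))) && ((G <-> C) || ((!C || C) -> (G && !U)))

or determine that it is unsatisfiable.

C: False, U: False, G: True, D: True

  ((D -> !D) || C) -> ((D && !C) <-> (U || !U)) = True
    (D -> !D) || C = False
      D -> !D = False
        !D = False
    (D && !C) <-> (U || !U) = True
      D && !C = True
        !C = True
      U || !U = True
        !U = True
  (G <-> C) || ((!C || C) -> (G && !U)) = True
    G <-> C = False
    (!C || C) -> (G && !U) = True
      !C || C = True
        !C = True
      G && !U = True
        !U = True
Both conjuncts True, so the formula holds.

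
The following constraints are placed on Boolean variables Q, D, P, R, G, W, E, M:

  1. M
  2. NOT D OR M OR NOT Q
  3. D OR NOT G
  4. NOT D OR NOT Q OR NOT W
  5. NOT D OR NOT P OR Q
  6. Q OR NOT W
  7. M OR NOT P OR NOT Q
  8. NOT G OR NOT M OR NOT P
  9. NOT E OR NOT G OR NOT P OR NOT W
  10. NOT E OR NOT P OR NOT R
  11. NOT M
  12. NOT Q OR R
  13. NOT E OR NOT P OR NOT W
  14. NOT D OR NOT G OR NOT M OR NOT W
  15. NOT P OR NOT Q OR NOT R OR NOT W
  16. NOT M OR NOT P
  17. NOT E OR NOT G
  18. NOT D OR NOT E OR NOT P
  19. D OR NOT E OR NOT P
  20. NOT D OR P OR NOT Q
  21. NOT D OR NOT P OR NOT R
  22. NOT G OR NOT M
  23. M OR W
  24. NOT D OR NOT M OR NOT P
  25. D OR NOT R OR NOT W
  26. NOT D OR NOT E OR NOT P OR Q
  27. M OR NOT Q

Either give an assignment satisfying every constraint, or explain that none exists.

Unsatisfiable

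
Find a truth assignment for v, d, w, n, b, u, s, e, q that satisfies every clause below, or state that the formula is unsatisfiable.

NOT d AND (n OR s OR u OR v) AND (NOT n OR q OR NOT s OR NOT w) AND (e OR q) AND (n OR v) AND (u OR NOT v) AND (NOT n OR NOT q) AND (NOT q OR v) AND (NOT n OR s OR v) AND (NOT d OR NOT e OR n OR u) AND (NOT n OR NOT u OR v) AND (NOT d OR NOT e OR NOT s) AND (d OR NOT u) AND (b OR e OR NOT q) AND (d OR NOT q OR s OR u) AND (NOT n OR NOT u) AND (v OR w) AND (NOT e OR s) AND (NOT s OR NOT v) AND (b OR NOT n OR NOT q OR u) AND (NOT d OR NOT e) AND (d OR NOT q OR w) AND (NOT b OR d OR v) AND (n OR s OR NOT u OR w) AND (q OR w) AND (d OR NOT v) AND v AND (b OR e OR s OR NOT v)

Unsatisfiable

Case v = True:
  (NOT d) forces d = False.
  Clause (d OR NOT v) is falsified — contradiction.
Case v = False:
  Clause (v) is falsified — contradiction.
Both cases fail, so the formula is unsatisfiable.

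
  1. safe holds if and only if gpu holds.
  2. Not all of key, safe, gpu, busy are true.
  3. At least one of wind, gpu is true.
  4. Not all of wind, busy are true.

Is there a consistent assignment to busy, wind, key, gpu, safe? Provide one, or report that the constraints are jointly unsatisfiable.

busy: False, wind: True, key: False, gpu: False, safe: False

  (1) safe=F, gpu=F — same ✓
  (2) {key, safe, gpu, busy}: 0/4 true — not all ✓
  (3) {wind, gpu}: 1 true — at least one ✓
  (4) {wind, busy}: 1/2 true — not all ✓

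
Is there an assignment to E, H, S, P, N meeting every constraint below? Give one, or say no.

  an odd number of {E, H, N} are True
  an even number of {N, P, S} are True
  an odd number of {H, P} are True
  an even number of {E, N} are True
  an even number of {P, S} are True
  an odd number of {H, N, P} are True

E = False, H = True, S = False, P = False, N = False

{E, H, N}: 1 true → odd ✓
{N, P, S}: 0 true → even ✓
{H, P}: 1 true → odd ✓
{E, N}: 0 true → even ✓
{P, S}: 0 true → even ✓
{H, N, P}: 1 true → odd ✓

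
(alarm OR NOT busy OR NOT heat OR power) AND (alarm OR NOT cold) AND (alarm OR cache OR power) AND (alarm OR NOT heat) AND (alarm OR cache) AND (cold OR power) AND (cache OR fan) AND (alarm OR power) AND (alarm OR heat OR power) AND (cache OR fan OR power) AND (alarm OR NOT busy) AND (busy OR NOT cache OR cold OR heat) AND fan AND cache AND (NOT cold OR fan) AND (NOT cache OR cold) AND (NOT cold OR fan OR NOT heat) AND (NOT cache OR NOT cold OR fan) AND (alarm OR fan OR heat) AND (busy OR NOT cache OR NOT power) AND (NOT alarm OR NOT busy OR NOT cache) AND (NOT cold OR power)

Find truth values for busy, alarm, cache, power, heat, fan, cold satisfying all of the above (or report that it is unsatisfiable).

Case cache = True:
  (fan) forces fan = True.
  (NOT cache OR cold) forces cold = True.
  (alarm OR NOT cold) forces alarm = True.
  (NOT alarm OR NOT busy OR NOT cache) forces busy = False.
  (busy OR NOT cache OR NOT power) forces power = False.
  Clause (NOT cold OR power) is falsified — contradiction.
Case cache = False:
  Clause (cache) is falsified — contradiction.
Both cases fail, so the formula is unsatisfiable.

The formula is unsatisfiable.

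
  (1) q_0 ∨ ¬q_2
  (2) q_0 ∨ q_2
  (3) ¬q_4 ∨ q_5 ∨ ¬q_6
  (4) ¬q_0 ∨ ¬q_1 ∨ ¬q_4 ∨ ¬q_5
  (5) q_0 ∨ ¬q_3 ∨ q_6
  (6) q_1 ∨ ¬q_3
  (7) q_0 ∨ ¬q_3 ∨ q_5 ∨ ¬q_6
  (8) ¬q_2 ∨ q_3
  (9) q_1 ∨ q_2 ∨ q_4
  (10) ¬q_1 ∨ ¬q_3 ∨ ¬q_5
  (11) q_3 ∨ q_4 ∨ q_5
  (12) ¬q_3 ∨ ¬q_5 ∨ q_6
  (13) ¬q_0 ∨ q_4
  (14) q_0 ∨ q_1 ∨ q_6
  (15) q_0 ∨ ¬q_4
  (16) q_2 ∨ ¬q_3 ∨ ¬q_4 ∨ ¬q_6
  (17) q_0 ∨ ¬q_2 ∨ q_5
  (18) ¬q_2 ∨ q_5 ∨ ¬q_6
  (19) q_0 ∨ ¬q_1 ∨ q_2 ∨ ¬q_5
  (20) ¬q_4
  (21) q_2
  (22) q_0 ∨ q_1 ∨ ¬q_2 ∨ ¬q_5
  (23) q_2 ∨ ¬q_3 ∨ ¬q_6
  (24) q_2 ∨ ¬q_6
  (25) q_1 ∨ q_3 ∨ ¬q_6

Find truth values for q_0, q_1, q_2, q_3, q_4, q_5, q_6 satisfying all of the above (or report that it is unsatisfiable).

Case q_0 = True:
  (¬q_0 ∨ q_4) forces q_4 = True.
  Clause (¬q_4) is falsified — contradiction.
Case q_0 = False:
  (q_0 ∨ ¬q_2) forces q_2 = False.
  Clause (q_0 ∨ q_2) is falsified — contradiction.
Both cases fail, so the formula is unsatisfiable.

No satisfying assignment exists.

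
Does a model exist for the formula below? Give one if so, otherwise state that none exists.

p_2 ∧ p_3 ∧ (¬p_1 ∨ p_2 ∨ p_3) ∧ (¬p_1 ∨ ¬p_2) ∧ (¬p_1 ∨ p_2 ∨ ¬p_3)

p_1 = False, p_2 = True, p_3 = True

Unit clause (p_2) forces p_2 = True.
Unit clause (p_3) forces p_3 = True.
In (¬p_1 ∨ ¬p_2) only ¬p_1 is left, so p_1 = False.
Check each clause:
  (p_2): p_2 holds.
  (p_3): p_3 holds.
  (¬p_1 ∨ p_2 ∨ p_3): ¬p_1 holds.
  (¬p_1 ∨ ¬p_2): ¬p_1 holds.
  (¬p_1 ∨ p_2 ∨ ¬p_3): ¬p_1 holds.
All clauses satisfied.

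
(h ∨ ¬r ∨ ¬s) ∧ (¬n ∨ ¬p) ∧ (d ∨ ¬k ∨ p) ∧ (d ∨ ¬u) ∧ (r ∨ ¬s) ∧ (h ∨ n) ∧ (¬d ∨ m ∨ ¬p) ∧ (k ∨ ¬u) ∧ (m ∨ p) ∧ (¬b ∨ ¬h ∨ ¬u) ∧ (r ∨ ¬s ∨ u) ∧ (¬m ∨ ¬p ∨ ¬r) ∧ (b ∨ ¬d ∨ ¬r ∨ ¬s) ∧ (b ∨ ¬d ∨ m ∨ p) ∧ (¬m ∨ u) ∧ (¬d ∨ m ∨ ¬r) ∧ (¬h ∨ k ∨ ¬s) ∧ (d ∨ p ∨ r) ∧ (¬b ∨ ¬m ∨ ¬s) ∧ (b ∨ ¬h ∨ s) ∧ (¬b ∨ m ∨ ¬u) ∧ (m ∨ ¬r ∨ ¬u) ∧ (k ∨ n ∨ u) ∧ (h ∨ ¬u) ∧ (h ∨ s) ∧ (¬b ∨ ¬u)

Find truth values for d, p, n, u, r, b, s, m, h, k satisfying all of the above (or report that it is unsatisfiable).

Set d = False.
  then (d ∨ ¬u) forces u = False.
  then (¬m ∨ u) forces m = False.
  then (m ∨ p) forces p = True.
  then (¬n ∨ ¬p) forces n = False.
  then (h ∨ n) forces h = True.
  then (k ∨ n ∨ u) forces k = True.
Set r = True.
Set b = True.
Set s = False.
All clauses satisfied.

d: False, p: True, n: False, u: False, r: True, b: True, s: False, m: False, h: True, k: True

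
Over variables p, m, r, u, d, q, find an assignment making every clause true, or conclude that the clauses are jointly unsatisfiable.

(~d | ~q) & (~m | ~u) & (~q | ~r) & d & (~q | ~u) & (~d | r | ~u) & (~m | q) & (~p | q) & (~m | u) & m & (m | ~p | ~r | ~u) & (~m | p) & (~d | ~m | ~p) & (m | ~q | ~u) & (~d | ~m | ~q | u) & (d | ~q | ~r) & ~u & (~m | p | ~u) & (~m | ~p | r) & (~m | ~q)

Unsatisfiable — no assignment works.

Case m = True:
  (~m | ~u) forces u = False.
  Clause (~m | u) is falsified — contradiction.
Case m = False:
  Clause (m) is falsified — contradiction.
Both cases fail, so the formula is unsatisfiable.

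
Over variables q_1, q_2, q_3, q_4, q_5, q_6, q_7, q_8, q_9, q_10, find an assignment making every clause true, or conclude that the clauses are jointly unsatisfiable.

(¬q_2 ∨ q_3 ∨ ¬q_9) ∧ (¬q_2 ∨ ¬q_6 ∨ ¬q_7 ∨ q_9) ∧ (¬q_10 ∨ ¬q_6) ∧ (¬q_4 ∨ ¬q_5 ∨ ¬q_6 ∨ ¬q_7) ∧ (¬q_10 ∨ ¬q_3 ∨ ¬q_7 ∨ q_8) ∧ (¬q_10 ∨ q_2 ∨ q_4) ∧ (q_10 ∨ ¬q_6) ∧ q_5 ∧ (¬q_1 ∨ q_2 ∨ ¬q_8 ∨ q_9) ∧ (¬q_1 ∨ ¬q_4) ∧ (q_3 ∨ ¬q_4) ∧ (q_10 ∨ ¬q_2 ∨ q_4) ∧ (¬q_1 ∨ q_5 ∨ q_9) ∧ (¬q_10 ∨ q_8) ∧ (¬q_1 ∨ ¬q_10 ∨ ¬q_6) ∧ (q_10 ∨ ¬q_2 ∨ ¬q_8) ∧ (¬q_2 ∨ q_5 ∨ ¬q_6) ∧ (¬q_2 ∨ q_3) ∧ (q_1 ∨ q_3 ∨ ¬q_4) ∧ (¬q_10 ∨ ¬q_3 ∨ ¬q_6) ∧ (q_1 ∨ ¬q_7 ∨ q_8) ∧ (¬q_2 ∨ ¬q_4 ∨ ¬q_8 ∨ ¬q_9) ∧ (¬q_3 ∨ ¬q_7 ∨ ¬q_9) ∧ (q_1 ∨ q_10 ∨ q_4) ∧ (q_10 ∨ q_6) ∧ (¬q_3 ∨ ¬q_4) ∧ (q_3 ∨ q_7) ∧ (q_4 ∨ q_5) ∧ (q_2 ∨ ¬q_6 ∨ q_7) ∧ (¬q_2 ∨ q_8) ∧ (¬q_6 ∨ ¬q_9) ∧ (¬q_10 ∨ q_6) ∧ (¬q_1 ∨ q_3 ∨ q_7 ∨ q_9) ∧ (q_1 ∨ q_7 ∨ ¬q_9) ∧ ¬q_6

UNSATISFIABLE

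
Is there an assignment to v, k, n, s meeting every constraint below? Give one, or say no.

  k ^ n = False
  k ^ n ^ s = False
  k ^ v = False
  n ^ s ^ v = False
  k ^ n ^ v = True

v = True; k = True; n = True; s = False

k ^ n = T ^ T = False ✓
k ^ n ^ s = T ^ T ^ F = False ✓
k ^ v = T ^ T = False ✓
n ^ s ^ v = T ^ F ^ T = False ✓
k ^ n ^ v = T ^ T ^ T = True ✓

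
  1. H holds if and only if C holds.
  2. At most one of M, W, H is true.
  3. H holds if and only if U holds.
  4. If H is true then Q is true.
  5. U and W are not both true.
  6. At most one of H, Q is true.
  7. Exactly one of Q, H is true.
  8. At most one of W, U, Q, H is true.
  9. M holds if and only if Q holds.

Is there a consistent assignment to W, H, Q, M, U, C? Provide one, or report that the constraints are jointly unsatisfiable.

W = False; H = False; Q = True; M = True; U = False; C = False

  (1) H=F, C=F — same ✓
  (2) {M, W, H}: 1 true — at most one ✓
  (3) H=F, U=F — same ✓
  (4) H=F ⇒ Q: vacuous ✓
  (5) U=F, W=F — not both ✓
  (6) {H, Q}: 1 true — at most one ✓
  (7) {Q, H}: 1 true — exactly one ✓
  (8) {W, U, Q, H}: 1 true — at most one ✓
  (9) M=T, Q=T — same ✓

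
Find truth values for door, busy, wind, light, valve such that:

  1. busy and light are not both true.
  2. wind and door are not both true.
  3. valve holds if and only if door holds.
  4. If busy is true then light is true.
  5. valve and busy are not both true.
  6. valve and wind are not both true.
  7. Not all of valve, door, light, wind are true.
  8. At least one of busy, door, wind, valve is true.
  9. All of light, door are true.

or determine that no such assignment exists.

door: True, busy: False, wind: False, light: True, valve: True

  (1) busy=F, light=T — not both ✓
  (2) wind=F, door=T — not both ✓
  (3) valve=T, door=T — same ✓
  (4) busy=F ⇒ light: vacuous ✓
  (5) valve=T, busy=F — not both ✓
  (6) valve=T, wind=F — not both ✓
  (7) {valve, door, light, wind}: 3/4 true — not all ✓
  (8) {busy, door, wind, valve}: 2 true — at least one ✓
  (9) {light, door}: all 2 true ✓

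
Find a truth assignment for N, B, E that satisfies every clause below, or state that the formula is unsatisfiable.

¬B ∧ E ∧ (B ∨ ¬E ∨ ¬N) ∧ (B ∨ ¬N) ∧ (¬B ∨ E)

N = False; B = False; E = True

Unit clause (¬B) forces B = False.
Unit clause (E) forces E = True.
In (B ∨ ¬E ∨ ¬N) only ¬N is left, so N = False.
Check each clause:
  (¬B): ¬B holds.
  (E): E holds.
  (B ∨ ¬E ∨ ¬N): ¬N holds.
  (B ∨ ¬N): ¬N holds.
  (¬B ∨ E): ¬B holds.
All clauses satisfied.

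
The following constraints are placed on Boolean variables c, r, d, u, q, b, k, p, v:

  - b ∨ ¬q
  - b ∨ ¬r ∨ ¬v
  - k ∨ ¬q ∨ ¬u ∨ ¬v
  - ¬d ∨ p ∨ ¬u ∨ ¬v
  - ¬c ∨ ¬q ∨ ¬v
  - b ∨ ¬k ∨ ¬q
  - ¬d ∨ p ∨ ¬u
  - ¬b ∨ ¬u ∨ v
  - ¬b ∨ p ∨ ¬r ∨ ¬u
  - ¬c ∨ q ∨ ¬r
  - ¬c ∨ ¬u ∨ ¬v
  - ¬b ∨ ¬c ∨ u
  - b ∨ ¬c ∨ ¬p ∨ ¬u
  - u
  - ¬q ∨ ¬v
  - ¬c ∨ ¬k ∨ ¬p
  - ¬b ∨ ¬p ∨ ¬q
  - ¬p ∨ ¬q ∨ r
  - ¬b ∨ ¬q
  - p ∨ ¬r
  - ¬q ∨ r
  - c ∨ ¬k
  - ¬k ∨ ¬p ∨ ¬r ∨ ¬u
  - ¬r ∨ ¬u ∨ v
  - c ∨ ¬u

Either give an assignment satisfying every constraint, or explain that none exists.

c = True, r = False, d = False, u = True, q = False, b = False, k = True, p = False, v = False

Unit clause (u) forces u = True.
In (c ∨ ¬u) only c is left, so c = True.
In (¬c ∨ ¬u ∨ ¬v) only ¬v is left, so v = False.
In (¬r ∨ ¬u ∨ v) only ¬r is left, so r = False.
In (¬b ∨ ¬u ∨ v) only ¬b is left, so b = False.
In (b ∨ ¬c ∨ ¬p ∨ ¬u) only ¬p is left, so p = False.
In (¬q ∨ r) only ¬q is left, so q = False.
In (¬d ∨ p ∨ ¬u) only ¬d is left, so d = False.
Set k = True.
All clauses satisfied.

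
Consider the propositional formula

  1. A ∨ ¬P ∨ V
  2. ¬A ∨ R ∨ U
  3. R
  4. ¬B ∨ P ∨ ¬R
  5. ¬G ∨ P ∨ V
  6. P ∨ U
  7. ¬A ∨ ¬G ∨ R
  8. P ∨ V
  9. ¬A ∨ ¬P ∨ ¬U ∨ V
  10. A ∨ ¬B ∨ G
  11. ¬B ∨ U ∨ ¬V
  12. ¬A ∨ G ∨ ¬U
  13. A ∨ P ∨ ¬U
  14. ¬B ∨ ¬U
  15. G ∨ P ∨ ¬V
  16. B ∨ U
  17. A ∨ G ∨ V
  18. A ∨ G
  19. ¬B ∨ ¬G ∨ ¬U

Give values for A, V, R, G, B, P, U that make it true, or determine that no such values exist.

Unit clause (R) forces R = True.
Set A = False.
  then (A ∨ G) forces G = True.
Try V = False:
  (A ∨ ¬P ∨ V) forces P = False.
  clause (¬G ∨ P ∨ V) is falsified — backtrack.
So V = True.
Set B = False.
  then (B ∨ U) forces U = True.
  then (A ∨ P ∨ ¬U) forces P = True.
All clauses satisfied.

A = False, V = True, R = True, G = True, B = False, P = True, U = True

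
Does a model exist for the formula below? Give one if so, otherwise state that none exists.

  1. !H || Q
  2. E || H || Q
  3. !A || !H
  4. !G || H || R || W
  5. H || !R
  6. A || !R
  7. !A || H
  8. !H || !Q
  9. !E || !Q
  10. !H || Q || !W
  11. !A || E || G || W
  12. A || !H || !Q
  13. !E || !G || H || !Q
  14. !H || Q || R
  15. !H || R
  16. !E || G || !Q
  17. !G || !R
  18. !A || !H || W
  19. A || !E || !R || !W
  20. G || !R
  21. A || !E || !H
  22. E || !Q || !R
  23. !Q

Unit clause (!Q) forces Q = False.
In (!H || Q) only !H is left, so H = False.
In (E || H || Q) only E is left, so E = True.
In (H || !R) only !R is left, so R = False.
In (!A || H) only !A is left, so A = False.
Set G = False.
Set W = True.
All clauses satisfied.

Q = False; E = True; H = False; G = False; R = False; W = True; A = False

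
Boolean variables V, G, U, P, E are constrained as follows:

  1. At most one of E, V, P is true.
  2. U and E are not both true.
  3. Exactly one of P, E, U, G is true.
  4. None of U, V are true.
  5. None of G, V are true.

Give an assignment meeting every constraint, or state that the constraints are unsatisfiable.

V = False, G = False, U = False, P = False, E = True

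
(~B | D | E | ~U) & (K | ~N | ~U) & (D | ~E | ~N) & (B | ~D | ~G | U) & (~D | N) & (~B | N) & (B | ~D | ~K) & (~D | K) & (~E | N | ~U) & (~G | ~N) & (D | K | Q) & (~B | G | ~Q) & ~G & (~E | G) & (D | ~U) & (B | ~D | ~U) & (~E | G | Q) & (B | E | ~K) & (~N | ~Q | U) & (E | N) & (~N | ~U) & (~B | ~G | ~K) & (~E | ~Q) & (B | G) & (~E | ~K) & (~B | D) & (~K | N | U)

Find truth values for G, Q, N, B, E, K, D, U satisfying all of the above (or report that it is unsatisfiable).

G: False; Q: False; N: True; B: True; E: False; K: True; D: True; U: False

Unit clause (~G) forces G = False.
In (~E | G) only ~E is left, so E = False.
In (E | N) only N is left, so N = True.
In (~N | ~U) only ~U is left, so U = False.
In (B | G) only B is left, so B = True.
In (~B | D) only D is left, so D = True.
In (~D | K) only K is left, so K = True.
In (~B | G | ~Q) only ~Q is left, so Q = False.
All clauses satisfied.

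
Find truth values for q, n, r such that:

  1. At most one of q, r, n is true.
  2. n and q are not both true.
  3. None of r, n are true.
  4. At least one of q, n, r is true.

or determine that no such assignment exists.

q: True, n: False, r: False

  (1) {q, r, n}: 1 true — at most one ✓
  (2) n=F, q=T — not both ✓
  (3) {r, n}: 0 true — none ✓
  (4) {q, n, r}: 1 true — at least one ✓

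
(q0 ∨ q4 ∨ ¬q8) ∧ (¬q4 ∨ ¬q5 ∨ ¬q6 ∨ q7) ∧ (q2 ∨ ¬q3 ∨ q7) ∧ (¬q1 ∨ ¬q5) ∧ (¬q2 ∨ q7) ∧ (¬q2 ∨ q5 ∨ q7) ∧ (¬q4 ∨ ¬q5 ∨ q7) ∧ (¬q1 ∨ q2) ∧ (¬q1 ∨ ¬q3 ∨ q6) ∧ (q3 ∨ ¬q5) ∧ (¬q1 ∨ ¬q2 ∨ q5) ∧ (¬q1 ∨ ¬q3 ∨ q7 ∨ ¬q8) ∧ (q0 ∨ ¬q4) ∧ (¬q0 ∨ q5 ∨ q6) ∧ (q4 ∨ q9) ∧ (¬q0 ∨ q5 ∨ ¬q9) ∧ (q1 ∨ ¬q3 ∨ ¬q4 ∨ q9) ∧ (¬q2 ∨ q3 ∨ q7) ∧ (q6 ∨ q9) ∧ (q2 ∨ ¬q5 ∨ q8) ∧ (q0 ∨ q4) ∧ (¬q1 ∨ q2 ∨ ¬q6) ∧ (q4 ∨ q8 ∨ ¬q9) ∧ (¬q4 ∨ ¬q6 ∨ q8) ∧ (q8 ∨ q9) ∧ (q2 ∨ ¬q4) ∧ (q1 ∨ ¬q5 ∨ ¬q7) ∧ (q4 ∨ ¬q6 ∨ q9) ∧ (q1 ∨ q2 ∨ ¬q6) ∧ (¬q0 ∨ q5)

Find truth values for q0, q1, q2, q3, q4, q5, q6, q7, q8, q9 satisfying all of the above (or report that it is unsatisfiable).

Case q0 = True:
  (¬q0 ∨ q5) forces q5 = True.
  (¬q1 ∨ ¬q5) forces q1 = False.
  (q3 ∨ ¬q5) forces q3 = True.
  (q1 ∨ ¬q5 ∨ ¬q7) forces q7 = False.
  (q2 ∨ ¬q3 ∨ q7) forces q2 = True.
  Clause (¬q2 ∨ q7) is falsified — contradiction.
Case q0 = False:
  (q0 ∨ ¬q4) forces q4 = False.
  Clause (q0 ∨ q4) is falsified — contradiction.
Both cases fail, so the formula is unsatisfiable.

UNSATISFIABLE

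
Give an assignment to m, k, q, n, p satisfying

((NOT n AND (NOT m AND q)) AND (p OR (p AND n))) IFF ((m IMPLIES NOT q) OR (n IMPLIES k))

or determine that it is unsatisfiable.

m = False, k = False, q = True, n = False, p = True

  ((NOT n AND (NOT m AND q)) AND (p OR (p AND n))) IFF ((m IMPLIES NOT q) OR (n IMPLIES k)) = True
    (NOT n AND (NOT m AND q)) AND (p OR (p AND n)) = True
      NOT n AND (NOT m AND q) = True
        NOT n = True
        NOT m AND q = True
          NOT m = True
      p OR (p AND n) = True
        p AND n = False
    (m IMPLIES NOT q) OR (n IMPLIES k) = True
      m IMPLIES NOT q = True
        NOT q = False
      n IMPLIES k = True
The formula evaluates to True.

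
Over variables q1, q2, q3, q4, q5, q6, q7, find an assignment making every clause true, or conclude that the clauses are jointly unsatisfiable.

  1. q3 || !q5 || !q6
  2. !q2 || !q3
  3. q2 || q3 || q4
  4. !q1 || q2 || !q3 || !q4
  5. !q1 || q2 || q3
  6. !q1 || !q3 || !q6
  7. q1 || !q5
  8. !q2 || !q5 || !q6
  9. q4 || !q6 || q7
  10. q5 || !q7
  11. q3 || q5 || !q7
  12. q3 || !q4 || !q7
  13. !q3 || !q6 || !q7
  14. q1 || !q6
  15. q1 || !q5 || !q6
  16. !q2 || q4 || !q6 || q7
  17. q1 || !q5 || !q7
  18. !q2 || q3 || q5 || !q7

q1=T; q2=T; q3=F; q4=T; q5=F; q6=F; q7=F

Set q1 = True.
Set q2 = True.
  then (!q2 || !q3) forces q3 = False.
Set q4 = True.
  then (q3 || !q4 || !q7) forces q7 = False.
Set q5 = False.
Set q6 = False.
All clauses satisfied.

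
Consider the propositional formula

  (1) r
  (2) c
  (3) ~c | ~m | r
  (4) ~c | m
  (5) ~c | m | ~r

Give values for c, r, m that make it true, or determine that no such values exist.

Unit clause (r) forces r = True.
Unit clause (c) forces c = True.
In (~c | m) only m is left, so m = True.
All clauses satisfied.

c: True, r: True, m: True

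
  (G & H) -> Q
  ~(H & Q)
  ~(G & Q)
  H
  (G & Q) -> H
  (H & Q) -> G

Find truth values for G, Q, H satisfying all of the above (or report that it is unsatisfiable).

G = False, Q = False, H = True

Unit clause (H) forces H = True.
In (~H | ~Q) only ~Q is left, so Q = False.
In (~G | ~H | Q) only ~G is left, so G = False.
Check each clause:
  (H): H holds.
  (~G | H | ~Q): ~G holds.
  (~H | ~Q): ~Q holds.
  (~G | ~Q): ~G holds.
  (~G | ~H | Q): ~G holds.
  (G | ~H | ~Q): ~Q holds.
All clauses satisfied.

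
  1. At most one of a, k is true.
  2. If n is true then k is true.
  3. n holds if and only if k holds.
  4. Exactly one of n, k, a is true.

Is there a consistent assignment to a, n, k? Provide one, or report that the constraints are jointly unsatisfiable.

a=T, n=F, k=F

  (1) {a, k}: 1 true — at most one ✓
  (2) n=F ⇒ k: vacuous ✓
  (3) n=F, k=F — same ✓
  (4) {n, k, a}: 1 true — exactly one ✓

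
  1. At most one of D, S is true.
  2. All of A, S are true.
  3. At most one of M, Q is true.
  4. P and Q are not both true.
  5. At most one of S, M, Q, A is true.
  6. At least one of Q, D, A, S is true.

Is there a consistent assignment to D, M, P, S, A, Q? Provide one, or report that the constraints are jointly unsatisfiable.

No satisfying assignment exists.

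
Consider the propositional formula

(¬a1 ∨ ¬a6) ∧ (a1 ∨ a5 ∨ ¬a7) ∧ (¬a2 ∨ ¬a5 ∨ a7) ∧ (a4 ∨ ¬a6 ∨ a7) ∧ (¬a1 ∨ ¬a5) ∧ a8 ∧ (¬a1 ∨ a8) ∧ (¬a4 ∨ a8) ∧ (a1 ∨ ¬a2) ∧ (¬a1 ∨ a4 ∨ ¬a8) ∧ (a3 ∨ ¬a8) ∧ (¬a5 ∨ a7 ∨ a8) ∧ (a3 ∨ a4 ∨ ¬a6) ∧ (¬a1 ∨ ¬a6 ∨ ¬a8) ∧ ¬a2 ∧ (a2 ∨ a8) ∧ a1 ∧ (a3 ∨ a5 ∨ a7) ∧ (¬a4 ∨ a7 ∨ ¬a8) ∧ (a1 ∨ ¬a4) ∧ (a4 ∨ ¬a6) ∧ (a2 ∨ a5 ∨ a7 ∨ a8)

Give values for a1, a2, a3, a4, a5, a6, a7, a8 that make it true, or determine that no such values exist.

a1 = True, a2 = False, a3 = True, a4 = True, a5 = False, a6 = False, a7 = True, a8 = True

Unit clause (a8) forces a8 = True.
In (a3 ∨ ¬a8) only a3 is left, so a3 = True.
Unit clause (¬a2) forces a2 = False.
Unit clause (a1) forces a1 = True.
In (¬a1 ∨ ¬a6) only ¬a6 is left, so a6 = False.
In (¬a1 ∨ ¬a5) only ¬a5 is left, so a5 = False.
In (¬a1 ∨ a4 ∨ ¬a8) only a4 is left, so a4 = True.
In (¬a4 ∨ a7 ∨ ¬a8) only a7 is left, so a7 = True.
All clauses satisfied.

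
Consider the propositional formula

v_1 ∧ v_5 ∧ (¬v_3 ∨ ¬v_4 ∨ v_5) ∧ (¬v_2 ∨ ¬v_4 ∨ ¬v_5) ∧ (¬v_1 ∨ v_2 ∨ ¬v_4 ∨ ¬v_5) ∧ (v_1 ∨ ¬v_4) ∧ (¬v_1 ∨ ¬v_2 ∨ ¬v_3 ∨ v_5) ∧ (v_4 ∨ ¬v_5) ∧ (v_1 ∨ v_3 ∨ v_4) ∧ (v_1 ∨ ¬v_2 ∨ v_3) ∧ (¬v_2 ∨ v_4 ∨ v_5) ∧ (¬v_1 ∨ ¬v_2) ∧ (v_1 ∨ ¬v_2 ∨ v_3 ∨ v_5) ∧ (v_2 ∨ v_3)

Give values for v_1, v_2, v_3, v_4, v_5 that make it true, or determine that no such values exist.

Unsatisfiable — no assignment works.

Case v_1 = True:
  (v_5) forces v_5 = True.
  (v_4 ∨ ¬v_5) forces v_4 = True.
  (¬v_2 ∨ ¬v_4 ∨ ¬v_5) forces v_2 = False.
  Clause (¬v_1 ∨ v_2 ∨ ¬v_4 ∨ ¬v_5) is falsified — contradiction.
Case v_1 = False:
  Clause (v_1) is falsified — contradiction.
Both cases fail, so the formula is unsatisfiable.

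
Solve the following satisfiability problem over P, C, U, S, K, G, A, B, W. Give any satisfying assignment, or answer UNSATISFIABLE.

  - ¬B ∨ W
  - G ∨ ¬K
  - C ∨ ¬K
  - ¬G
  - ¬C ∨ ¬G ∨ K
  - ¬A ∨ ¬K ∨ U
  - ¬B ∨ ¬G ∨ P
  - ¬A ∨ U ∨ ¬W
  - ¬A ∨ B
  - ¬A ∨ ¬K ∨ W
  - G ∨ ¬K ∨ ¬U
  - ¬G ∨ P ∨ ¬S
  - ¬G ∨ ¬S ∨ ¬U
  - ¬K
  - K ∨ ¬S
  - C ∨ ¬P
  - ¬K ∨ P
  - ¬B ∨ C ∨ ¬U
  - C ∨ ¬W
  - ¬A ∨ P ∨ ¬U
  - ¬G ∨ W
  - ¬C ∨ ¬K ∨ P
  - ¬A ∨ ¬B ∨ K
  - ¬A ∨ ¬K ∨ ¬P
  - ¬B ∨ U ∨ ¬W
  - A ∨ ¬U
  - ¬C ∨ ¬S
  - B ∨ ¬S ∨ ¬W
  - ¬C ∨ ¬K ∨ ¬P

P = False, C = True, U = False, S = False, K = False, G = False, A = False, B = False, W = False

Unit clause (¬G) forces G = False.
Unit clause (¬K) forces K = False.
In (K ∨ ¬S) only ¬S is left, so S = False.
Set P = False.
Set C = True.
Try U = True:
  (¬A ∨ P ∨ ¬U) forces A = False.
  clause (A ∨ ¬U) is falsified — backtrack.
So U = False.
Set A = False.
Set B = False.
Set W = False.
All clauses satisfied.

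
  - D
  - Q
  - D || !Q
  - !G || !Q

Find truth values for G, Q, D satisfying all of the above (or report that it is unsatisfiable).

Unit clause (D) forces D = True.
Unit clause (Q) forces Q = True.
In (!G || !Q) only !G is left, so G = False.
All clauses satisfied.

G = False; Q = True; D = True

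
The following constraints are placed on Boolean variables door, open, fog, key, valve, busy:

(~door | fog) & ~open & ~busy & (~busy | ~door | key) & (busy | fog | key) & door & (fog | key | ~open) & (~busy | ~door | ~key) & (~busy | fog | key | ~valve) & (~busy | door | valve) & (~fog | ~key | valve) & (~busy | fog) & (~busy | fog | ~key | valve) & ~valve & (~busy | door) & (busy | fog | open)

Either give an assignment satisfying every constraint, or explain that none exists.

door = True; open = False; fog = True; key = False; valve = False; busy = False

Unit clause (~open) forces open = False.
Unit clause (~busy) forces busy = False.
Unit clause (door) forces door = True.
Unit clause (~valve) forces valve = False.
In (busy | fog | open) only fog is left, so fog = True.
In (~fog | ~key | valve) only ~key is left, so key = False.
All clauses satisfied.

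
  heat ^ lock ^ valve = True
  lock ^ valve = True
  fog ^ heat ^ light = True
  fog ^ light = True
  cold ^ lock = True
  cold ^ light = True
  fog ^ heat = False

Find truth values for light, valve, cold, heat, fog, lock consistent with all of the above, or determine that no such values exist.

light = True; valve = False; cold = False; heat = False; fog = False; lock = True

heat ^ lock ^ valve = F ^ T ^ F = True ✓
lock ^ valve = T ^ F = True ✓
fog ^ heat ^ light = F ^ F ^ T = True ✓
fog ^ light = F ^ T = True ✓
cold ^ lock = F ^ T = True ✓
cold ^ light = F ^ T = True ✓
fog ^ heat = F ^ F = False ✓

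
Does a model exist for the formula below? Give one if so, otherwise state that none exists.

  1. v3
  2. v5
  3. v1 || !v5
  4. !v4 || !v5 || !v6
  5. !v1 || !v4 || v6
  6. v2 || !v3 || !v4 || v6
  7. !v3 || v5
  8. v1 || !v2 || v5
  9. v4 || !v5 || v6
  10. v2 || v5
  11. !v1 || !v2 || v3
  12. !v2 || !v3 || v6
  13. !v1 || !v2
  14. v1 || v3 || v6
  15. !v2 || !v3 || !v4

Unit clause (v3) forces v3 = True.
Unit clause (v5) forces v5 = True.
In (v1 || !v5) only v1 is left, so v1 = True.
In (!v1 || !v2) only !v2 is left, so v2 = False.
Try v4 = True:
  (!v4 || !v5 || !v6) forces v6 = False.
  clause (!v1 || !v4 || v6) is falsified — backtrack.
So v4 = False.
  then (v4 || !v5 || v6) forces v6 = True.
All clauses satisfied.

v1=T, v2=F, v3=T, v4=F, v5=T, v6=T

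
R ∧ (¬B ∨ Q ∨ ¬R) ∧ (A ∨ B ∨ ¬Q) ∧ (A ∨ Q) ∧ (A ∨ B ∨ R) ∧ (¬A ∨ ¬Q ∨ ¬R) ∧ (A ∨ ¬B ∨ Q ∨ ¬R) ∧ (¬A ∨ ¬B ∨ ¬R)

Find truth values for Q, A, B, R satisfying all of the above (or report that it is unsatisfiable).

Q = False, A = True, B = False, R = True

Unit clause (R) forces R = True.
Set Q = False.
  then (¬B ∨ Q ∨ ¬R) forces B = False.
  then (A ∨ Q) forces A = True.
All clauses satisfied.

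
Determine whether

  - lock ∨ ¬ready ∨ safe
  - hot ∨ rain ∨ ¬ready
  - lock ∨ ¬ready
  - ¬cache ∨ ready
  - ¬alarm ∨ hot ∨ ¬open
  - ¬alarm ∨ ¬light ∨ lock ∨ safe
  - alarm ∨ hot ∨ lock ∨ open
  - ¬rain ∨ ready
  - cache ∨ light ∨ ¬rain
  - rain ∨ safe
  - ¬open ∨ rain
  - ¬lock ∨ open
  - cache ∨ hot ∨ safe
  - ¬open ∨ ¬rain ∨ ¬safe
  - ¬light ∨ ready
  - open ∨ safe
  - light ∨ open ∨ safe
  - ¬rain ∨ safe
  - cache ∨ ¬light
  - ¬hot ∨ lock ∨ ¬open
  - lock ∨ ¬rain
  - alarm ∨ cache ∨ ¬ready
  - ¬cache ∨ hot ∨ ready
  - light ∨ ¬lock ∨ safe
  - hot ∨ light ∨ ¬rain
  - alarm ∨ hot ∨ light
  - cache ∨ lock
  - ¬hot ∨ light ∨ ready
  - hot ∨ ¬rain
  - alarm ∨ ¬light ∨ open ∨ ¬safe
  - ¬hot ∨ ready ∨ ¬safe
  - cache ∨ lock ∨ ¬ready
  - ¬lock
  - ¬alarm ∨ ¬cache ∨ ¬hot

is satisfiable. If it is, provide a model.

Unsatisfiable

Case lock = True:
  Clause (¬lock) is falsified — contradiction.
Case lock = False:
  (lock ∨ ¬ready) forces ready = False.
  (¬cache ∨ ready) forces cache = False.
  Clause (cache ∨ lock) is falsified — contradiction.
Both cases fail, so the formula is unsatisfiable.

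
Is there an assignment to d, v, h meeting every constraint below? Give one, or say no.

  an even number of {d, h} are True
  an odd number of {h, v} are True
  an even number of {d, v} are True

Adding constraints 1, 2, 3 mod 2: every variable appears an even number of times on the left, so the left side is 0.
But the right sides sum to 1 (mod 2). 0 ≠ 1 — the system is inconsistent.

Unsatisfiable — no assignment works.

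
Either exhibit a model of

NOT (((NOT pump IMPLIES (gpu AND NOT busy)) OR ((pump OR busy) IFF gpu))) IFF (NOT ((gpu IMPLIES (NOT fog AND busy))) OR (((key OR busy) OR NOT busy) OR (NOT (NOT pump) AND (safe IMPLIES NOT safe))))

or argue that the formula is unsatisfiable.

busy: True, gpu: False, pump: False, safe: True, key: False, fog: False

  NOT (((NOT pump IMPLIES (gpu AND NOT busy)) OR ((pump OR busy) IFF gpu))) IFF (NOT ((gpu IMPLIES (NOT fog AND busy))) OR (((key OR busy) OR NOT busy) OR (NOT (NOT pump) AND (safe IMPLIES NOT safe)))) = True
    NOT (((NOT pump IMPLIES (gpu AND NOT busy)) OR ((pump OR busy) IFF gpu))) = True
      (NOT pump IMPLIES (gpu AND NOT busy)) OR ((pump OR busy) IFF gpu) = False
        NOT pump IMPLIES (gpu AND NOT busy) = False
          NOT pump = True
          gpu AND NOT busy = False
            NOT busy = False
        (pump OR busy) IFF gpu = False
          pump OR busy = True
    NOT ((gpu IMPLIES (NOT fog AND busy))) OR (((key OR busy) OR NOT busy) OR (NOT (NOT pump) AND (safe IMPLIES NOT safe))) = True
      NOT ((gpu IMPLIES (NOT fog AND busy))) = False
        gpu IMPLIES (NOT fog AND busy) = True
          NOT fog AND busy = True
            NOT fog = True
      ((key OR busy) OR NOT busy) OR (NOT (NOT pump) AND (safe IMPLIES NOT safe)) = True
        (key OR busy) OR NOT busy = True
          key OR busy = True
          NOT busy = False
        NOT (NOT pump) AND (safe IMPLIES NOT safe) = False
          NOT (NOT pump) = False
            NOT pump = True
          safe IMPLIES NOT safe = False
            NOT safe = False
The formula evaluates to True.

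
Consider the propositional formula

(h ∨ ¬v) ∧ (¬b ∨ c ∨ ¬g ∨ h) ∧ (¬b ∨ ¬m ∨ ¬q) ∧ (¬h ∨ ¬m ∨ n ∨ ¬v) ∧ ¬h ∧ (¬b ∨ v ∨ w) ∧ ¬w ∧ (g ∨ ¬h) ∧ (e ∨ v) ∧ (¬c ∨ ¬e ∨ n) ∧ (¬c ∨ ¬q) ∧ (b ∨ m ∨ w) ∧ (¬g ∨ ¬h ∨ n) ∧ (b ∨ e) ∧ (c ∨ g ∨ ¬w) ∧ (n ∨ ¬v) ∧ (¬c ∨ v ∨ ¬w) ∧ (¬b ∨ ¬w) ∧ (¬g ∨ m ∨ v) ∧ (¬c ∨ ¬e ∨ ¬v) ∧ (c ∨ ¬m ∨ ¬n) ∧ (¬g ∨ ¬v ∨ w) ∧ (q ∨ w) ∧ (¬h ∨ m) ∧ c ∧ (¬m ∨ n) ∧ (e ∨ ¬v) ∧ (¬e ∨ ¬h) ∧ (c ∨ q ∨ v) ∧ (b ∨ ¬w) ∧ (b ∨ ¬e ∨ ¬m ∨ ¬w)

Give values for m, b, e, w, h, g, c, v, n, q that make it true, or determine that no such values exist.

Unsatisfiable — no assignment works.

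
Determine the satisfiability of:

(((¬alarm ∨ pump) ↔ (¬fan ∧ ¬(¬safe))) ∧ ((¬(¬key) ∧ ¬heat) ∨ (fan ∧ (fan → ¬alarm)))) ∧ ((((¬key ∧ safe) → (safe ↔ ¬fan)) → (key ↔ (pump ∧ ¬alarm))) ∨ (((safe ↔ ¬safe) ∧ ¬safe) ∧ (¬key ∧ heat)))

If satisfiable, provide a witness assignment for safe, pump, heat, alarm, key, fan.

safe=T, pump=T, heat=F, alarm=F, key=T, fan=F

  ((¬alarm ∨ pump) ↔ (¬fan ∧ ¬(¬safe))) ∧ ((¬(¬key) ∧ ¬heat) ∨ (fan ∧ (fan → ¬alarm))) = True
    (¬alarm ∨ pump) ↔ (¬fan ∧ ¬(¬safe)) = True
      ¬alarm ∨ pump = True
        ¬alarm = True
      ¬fan ∧ ¬(¬safe) = True
        ¬fan = True
        ¬(¬safe) = True
          ¬safe = False
    (¬(¬key) ∧ ¬heat) ∨ (fan ∧ (fan → ¬alarm)) = True
      ¬(¬key) ∧ ¬heat = True
        ¬(¬key) = True
          ¬key = False
        ¬heat = True
      fan ∧ (fan → ¬alarm) = False
        fan → ¬alarm = True
          ¬alarm = True
  (((¬key ∧ safe) → (safe ↔ ¬fan)) → (key ↔ (pump ∧ ¬alarm))) ∨ (((safe ↔ ¬safe) ∧ ¬safe) ∧ (¬key ∧ heat)) = True
    ((¬key ∧ safe) → (safe ↔ ¬fan)) → (key ↔ (pump ∧ ¬alarm)) = True
      (¬key ∧ safe) → (safe ↔ ¬fan) = True
        ¬key ∧ safe = False
          ¬key = False
        safe ↔ ¬fan = True
          ¬fan = True
      key ↔ (pump ∧ ¬alarm) = True
        pump ∧ ¬alarm = True
          ¬alarm = True
    ((safe ↔ ¬safe) ∧ ¬safe) ∧ (¬key ∧ heat) = False
      (safe ↔ ¬safe) ∧ ¬safe = False
        safe ↔ ¬safe = False
          ¬safe = False
        ¬safe = False
      ¬key ∧ heat = False
        ¬key = False
Both conjuncts True, so the formula holds.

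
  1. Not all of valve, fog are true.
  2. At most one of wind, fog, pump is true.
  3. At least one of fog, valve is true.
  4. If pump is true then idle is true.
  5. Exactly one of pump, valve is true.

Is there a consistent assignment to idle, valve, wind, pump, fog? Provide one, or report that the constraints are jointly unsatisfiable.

idle = False, valve = True, wind = False, pump = False, fog = False

  (1) {valve, fog}: 1/2 true — not all ✓
  (2) {wind, fog, pump}: 0 true — at most one ✓
  (3) {fog, valve}: 1 true — at least one ✓
  (4) pump=F ⇒ idle: vacuous ✓
  (5) {pump, valve}: 1 true — exactly one ✓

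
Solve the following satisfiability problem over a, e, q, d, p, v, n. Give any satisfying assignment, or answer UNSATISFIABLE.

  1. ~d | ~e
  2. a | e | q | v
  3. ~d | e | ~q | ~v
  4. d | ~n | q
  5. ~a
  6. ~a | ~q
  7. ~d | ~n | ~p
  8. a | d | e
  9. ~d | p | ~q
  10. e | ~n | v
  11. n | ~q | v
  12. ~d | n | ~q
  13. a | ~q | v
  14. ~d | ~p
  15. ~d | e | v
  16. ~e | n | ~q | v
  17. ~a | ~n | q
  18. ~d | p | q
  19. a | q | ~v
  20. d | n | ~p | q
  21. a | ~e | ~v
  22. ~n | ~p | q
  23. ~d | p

a = False, e = True, q = False, d = False, p = False, v = False, n = False

Unit clause (~a) forces a = False.
Try e = False:
  (a | d | e) forces d = True.
  (~d | ~p) forces p = False.
  clause (~d | p) is falsified — backtrack.
So e = True.
  then (~d | ~e) forces d = False.
  then (a | ~e | ~v) forces v = False.
  then (a | ~q | v) forces q = False.
  then (d | ~n | q) forces n = False.
  then (d | n | ~p | q) forces p = False.
All clauses satisfied.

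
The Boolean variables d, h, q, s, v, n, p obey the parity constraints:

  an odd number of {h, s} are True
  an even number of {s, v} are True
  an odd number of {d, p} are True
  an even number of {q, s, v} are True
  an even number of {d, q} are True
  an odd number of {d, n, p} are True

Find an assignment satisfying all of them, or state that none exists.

d: False, h: False, q: False, s: True, v: True, n: False, p: True

{h, s}: 1 true → odd ✓
{s, v}: 2 true → even ✓
{d, p}: 1 true → odd ✓
{q, s, v}: 2 true → even ✓
{d, q}: 0 true → even ✓
{d, n, p}: 1 true → odd ✓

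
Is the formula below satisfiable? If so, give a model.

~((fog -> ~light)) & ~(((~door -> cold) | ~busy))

light = True, fog = True, cold = False, door = False, busy = True

  ~((fog -> ~light)) = True
    fog -> ~light = False
      ~light = False
  ~(((~door -> cold) | ~busy)) = True
    (~door -> cold) | ~busy = False
      ~door -> cold = False
        ~door = True
      ~busy = False
Both conjuncts True, so the formula holds.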